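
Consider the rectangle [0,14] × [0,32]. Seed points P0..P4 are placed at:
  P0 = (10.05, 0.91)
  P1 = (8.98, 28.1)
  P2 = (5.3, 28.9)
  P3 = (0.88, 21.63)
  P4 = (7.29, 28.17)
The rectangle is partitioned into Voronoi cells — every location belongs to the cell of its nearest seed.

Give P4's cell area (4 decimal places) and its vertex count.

1. box [0,14]×[0,32]: [(0, 0) (14, 0) (14, 32) (0, 32)]
2. ⊥bis P4·P0 via (8.67,14.54): [(0, 13.6622) (14, 15.0796) (14, 32) (0, 32)]  |A|=246.8072
3. ⊥bis P4·P1 via (8.135,28.135): [(0, 13.6622) (7.5673, 14.4284) (8.2951, 32) (0, 32)]  |A|=142.2628
4. ⊥bis P4·P2 via (6.295,28.535): [(0.8715, 13.7504) (7.5673, 14.4284) (8.2951, 32) (7.5661, 32)]  |A|=65.2331
5. ⊥bis P4·P3 via (4.085,24.9): [(4.7297, 24.2681) (7.8482, 21.2116) (8.2951, 32) (7.5661, 32)]  |A|=20.323
6. canonical 4-gon: [(4.7297, 24.2681) (7.8482, 21.2116) (8.2951, 32) (7.5661, 32)]
7. shoelace: 20.323

Area of P4's cell: 20.3230 (4 vertices)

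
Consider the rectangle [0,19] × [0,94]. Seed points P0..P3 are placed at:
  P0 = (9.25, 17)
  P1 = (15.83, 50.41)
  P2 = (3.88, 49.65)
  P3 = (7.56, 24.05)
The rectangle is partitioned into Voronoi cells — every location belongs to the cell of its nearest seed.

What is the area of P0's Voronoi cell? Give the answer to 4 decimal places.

1. box [0,19]×[0,94]: [(0, 0) (19, 0) (19, 94) (0, 94)]
2. ⊥bis P0·P1 via (12.54,33.705): [(0, 36.1747) (0, 0) (19, 0) (19, 32.4327)]  |A|=651.7707
3. ⊥bis P0·P2 via (6.565,33.325): [(10.8724, 34.0334) (0, 32.2452) (0, 0) (19, 0) (19, 32.4327)]  |A|=630.4094
4. ⊥bis P0·P3 via (8.405,20.525): [(0, 18.5102) (0, 0) (19, 0) (19, 23.0648)]  |A|=394.9623
5. canonical 4-gon: [(0, 18.5102) (0, 0) (19, 0) (19, 23.0648)]
6. shoelace: 394.9623

Area of P0's cell: 394.9623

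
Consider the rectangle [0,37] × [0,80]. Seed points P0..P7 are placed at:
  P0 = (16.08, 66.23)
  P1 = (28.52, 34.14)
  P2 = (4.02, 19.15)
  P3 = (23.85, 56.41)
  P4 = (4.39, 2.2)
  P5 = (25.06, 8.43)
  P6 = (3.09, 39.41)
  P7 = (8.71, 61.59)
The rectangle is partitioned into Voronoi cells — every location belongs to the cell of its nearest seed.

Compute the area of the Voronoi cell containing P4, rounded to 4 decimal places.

Area of P4's cell: 157.7837

1. box [0,37]×[0,80]: [(0, 0) (37, 0) (37, 80) (0, 80)]
2. ⊥bis P4·P0 via (10.235,34.215): [(0, 36.0836) (0, 0) (37, 0) (37, 29.3285)]  |A|=1210.124
3. ⊥bis P4·P1 via (16.455,18.17): [(0, 30.6014) (0, 0) (37, 0) (37, 2.6487)]  |A|=615.1267
4. ⊥bis P4·P2 via (4.205,10.675): [(25.7532, 11.1454) (0, 10.5832) (0, 0) (37, 0) (37, 2.6487)]  |A|=357.36
5. ⊥bis P4·P3 via (14.12,29.305): [(25.7532, 11.1454) (0, 10.5832) (0, 0) (37, 0) (37, 2.6487)]  |A|=357.36
6. ⊥bis P4·P5 via (14.725,5.315): [(13.0513, 10.8681) (0, 10.5832) (0, 0) (16.327, 0)]  |A|=157.7837
7. ⊥bis P4·P6 via (3.74,20.805): [(13.0513, 10.8681) (0, 10.5832) (0, 0) (16.327, 0)]  |A|=157.7837
8. ⊥bis P4·P7 via (6.55,31.895): [(13.0513, 10.8681) (0, 10.5832) (0, 0) (16.327, 0)]  |A|=157.7837
9. canonical 4-gon: [(13.0513, 10.8681) (0, 10.5832) (0, 0) (16.327, 0)]
10. shoelace: 157.7837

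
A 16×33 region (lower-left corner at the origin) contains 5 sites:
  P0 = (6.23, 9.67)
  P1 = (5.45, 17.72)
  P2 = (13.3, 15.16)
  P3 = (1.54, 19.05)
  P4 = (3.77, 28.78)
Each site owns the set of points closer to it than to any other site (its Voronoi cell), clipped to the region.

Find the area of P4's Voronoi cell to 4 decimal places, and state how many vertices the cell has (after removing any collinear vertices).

Area of P4's cell: 138.1790 (6 vertices)

1. box [0,16]×[0,33]: [(0, 0) (16, 0) (16, 33) (0, 33)]
2. ⊥bis P4·P0 via (5,19.225): [(0, 18.5814) (16, 20.641) (16, 33) (0, 33)]  |A|=214.221
3. ⊥bis P4·P1 via (4.61,23.25): [(0, 22.5497) (16, 24.9801) (16, 33) (0, 33)]  |A|=147.761
4. ⊥bis P4·P2 via (8.535,21.97): [(0, 22.5497) (11.9599, 24.3664) (16, 27.1933) (16, 33) (0, 33)]  |A|=143.2903
5. ⊥bis P4·P3 via (2.655,23.915): [(0, 24.5235) (5.1793, 23.3365) (11.9599, 24.3664) (16, 27.1933) (16, 33) (0, 33)]  |A|=138.179
6. canonical 6-gon: [(0, 24.5235) (5.1793, 23.3365) (11.9599, 24.3664) (16, 27.1933) (16, 33) (0, 33)]
7. shoelace: 138.179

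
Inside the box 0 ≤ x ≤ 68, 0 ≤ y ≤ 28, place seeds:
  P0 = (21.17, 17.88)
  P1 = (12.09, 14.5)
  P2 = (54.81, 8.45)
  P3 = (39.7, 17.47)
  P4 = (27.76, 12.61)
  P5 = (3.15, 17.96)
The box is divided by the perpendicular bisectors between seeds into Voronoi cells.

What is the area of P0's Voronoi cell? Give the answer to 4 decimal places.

Area of P0's cell: 204.3746

1. box [0,68]×[0,28]: [(0, 0) (68, 0) (68, 28) (0, 28)]
2. ⊥bis P0·P1 via (16.63,16.19): [(22.6567, 0) (68, 0) (68, 28) (12.2338, 28)]  |A|=1415.5338
3. ⊥bis P0·P2 via (37.99,13.165): [(22.6567, 0) (34.2996, 0) (42.1486, 28) (12.2338, 28)]  |A|=581.8077
4. ⊥bis P0·P3 via (30.435,17.675): [(22.6567, 0) (30.0439, 0) (30.6635, 28) (12.2338, 28)]  |A|=361.437
5. ⊥bis P0·P4 via (24.465,15.245): [(19.3587, 8.8597) (30.5496, 22.8536) (30.6635, 28) (12.2338, 28)]  |A|=204.3746
6. ⊥bis P0·P5 via (12.16,17.92): [(19.3587, 8.8597) (30.5496, 22.8536) (30.6635, 28) (12.2338, 28)]  |A|=204.3746
7. canonical 4-gon: [(19.3587, 8.8597) (30.5496, 22.8536) (30.6635, 28) (12.2338, 28)]
8. shoelace: 204.3746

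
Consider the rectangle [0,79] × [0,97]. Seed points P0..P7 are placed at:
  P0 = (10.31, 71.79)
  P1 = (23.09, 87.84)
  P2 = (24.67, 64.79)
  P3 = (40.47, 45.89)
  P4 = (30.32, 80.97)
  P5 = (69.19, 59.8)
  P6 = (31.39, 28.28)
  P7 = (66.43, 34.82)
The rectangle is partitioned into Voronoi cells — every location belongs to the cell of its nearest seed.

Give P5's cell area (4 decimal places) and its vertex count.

1. box [0,79]×[0,97]: [(0, 0) (79, 0) (79, 97) (0, 97)]
2. ⊥bis P5·P0 via (39.75,65.795): [(26.3519, 0) (79, 0) (79, 97) (46.1044, 97)]  |A|=4148.8703
3. ⊥bis P5·P1 via (46.14,73.82): [(38.9906, 62.0658) (26.3519, 0) (79, 0) (79, 97) (60.2391, 97)]  |A|=3901.9791
4. ⊥bis P5·P2 via (46.93,62.295): [(48.6921, 78.0158) (39.9477, 0) (79, 0) (79, 97) (60.2391, 97)]  |A|=3171.364
5. ⊥bis P5·P3 via (54.83,52.845): [(48.6921, 78.0158) (47.5545, 67.8667) (79, 2.9412) (79, 97) (60.2391, 97)]  |A|=1799.9449
6. ⊥bis P5·P4 via (49.755,70.385): [(47.9447, 67.0611) (79, 2.9412) (79, 97) (64.2505, 97)]  |A|=1681.3052
7. ⊥bis P5·P6 via (50.29,44.04): [(47.9447, 67.0611) (71.2946, 18.8504) (79, 9.6099) (79, 97) (64.2505, 97)]  |A|=1655.6129
8. ⊥bis P5·P7 via (67.81,47.31): [(47.9447, 67.0611) (56.9285, 48.5123) (79, 46.0736) (79, 97) (64.2505, 97)]  |A|=1205.3054
9. canonical 5-gon: [(47.9447, 67.0611) (56.9285, 48.5123) (79, 46.0736) (79, 97) (64.2505, 97)]
10. shoelace: 1205.3054

Area of P5's cell: 1205.3054 (5 vertices)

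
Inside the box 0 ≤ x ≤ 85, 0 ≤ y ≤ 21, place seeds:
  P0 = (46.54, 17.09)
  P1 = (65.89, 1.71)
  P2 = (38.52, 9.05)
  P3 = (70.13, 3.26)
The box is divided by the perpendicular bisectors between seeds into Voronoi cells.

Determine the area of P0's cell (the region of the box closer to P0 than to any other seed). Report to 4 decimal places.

Area of P0's cell: 263.4816

1. box [0,85]×[0,21]: [(0, 0) (85, 0) (85, 21) (0, 21)]
2. ⊥bis P0·P1 via (56.215,9.4): [(0, 0) (48.7436, 0) (65.4351, 21) (0, 21)]  |A|=1198.8756
3. ⊥bis P0·P2 via (42.53,13.07): [(51.7901, 3.8329) (65.4351, 21) (34.5802, 21)]  |A|=264.8436
4. ⊥bis P0·P3 via (58.335,10.175): [(51.7901, 3.8329) (62.5626, 17.3861) (64.6813, 21) (34.5802, 21)]  |A|=263.4816
5. canonical 4-gon: [(51.7901, 3.8329) (62.5626, 17.3861) (64.6813, 21) (34.5802, 21)]
6. shoelace: 263.4816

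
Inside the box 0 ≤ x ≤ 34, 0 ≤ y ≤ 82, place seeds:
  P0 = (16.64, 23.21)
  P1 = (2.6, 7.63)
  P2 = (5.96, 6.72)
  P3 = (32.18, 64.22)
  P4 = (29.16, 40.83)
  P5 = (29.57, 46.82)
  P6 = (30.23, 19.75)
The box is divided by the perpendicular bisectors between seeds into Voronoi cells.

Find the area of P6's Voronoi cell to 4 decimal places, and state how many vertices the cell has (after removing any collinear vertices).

1. box [0,34]×[0,82]: [(0, 0) (34, 0) (34, 82) (0, 82)]
2. ⊥bis P6·P0 via (23.435,21.48): [(17.9662, 0) (34, 0) (34, 62.9766)]  |A|=504.8769
3. ⊥bis P6·P1 via (16.415,13.69): [(19.6019, 6.4247) (22.4202, 0) (34, 0) (34, 62.9766)]  |A|=490.5692
4. ⊥bis P6·P2 via (18.095,13.235): [(20.2933, 9.1403) (25.2006, 0) (34, 0) (34, 62.9766)]  |A|=471.8147
5. ⊥bis P6·P3 via (31.205,41.985): [(28.6837, 42.0956) (20.2933, 9.1403) (25.2006, 0) (34, 0) (34, 41.8624)]  |A|=415.6901
6. ⊥bis P6·P4 via (29.695,30.29): [(25.6254, 30.0834) (20.2933, 9.1403) (25.2006, 0) (34, 0) (34, 30.5085)]  |A|=335.8614
7. ⊥bis P6·P5 via (29.9,33.285): [(25.6254, 30.0834) (20.2933, 9.1403) (25.2006, 0) (34, 0) (34, 30.5085)]  |A|=335.8614
8. canonical 5-gon: [(25.6254, 30.0834) (20.2933, 9.1403) (25.2006, 0) (34, 0) (34, 30.5085)]
9. shoelace: 335.8614

Area of P6's cell: 335.8614 (5 vertices)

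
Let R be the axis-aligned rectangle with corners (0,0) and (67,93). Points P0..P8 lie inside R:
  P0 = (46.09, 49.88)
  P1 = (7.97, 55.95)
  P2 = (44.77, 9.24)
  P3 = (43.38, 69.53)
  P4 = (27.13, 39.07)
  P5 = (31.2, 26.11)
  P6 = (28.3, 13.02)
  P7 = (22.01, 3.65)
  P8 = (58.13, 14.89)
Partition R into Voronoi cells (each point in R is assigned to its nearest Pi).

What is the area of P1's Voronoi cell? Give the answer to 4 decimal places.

Area of P1's cell: 1134.5308

1. box [0,67]×[0,93]: [(0, 0) (67, 0) (67, 93) (0, 93)]
2. ⊥bis P1·P0 via (27.03,52.915): [(0, 0) (18.6041, 0) (33.4129, 93) (0, 93)]  |A|=2418.7918
3. ⊥bis P1·P2 via (26.37,32.595): [(0, 11.8197) (23.4249, 30.2747) (33.4129, 93) (0, 93)]  |A|=1998.737
4. ⊥bis P1·P3 via (25.675,62.74): [(0, 11.8197) (23.4249, 30.2747) (27.7379, 57.3609) (14.0701, 93) (0, 93)]  |A|=1654.0562
5. ⊥bis P1·P4 via (17.55,47.51): [(0, 27.5895) (27.2802, 58.5545) (14.0701, 93) (0, 93)]  |A|=1134.5308
6. ⊥bis P1·P5 via (19.585,41.03): [(0, 27.5895) (27.2802, 58.5545) (14.0701, 93) (0, 93)]  |A|=1134.5308
7. ⊥bis P1·P6 via (18.135,34.485): [(0, 27.5895) (27.2802, 58.5545) (14.0701, 93) (0, 93)]  |A|=1134.5308
8. ⊥bis P1·P7 via (14.99,29.8): [(0, 27.5895) (27.2802, 58.5545) (14.0701, 93) (0, 93)]  |A|=1134.5308
9. ⊥bis P1·P8 via (33.05,35.42): [(0, 27.5895) (27.2802, 58.5545) (14.0701, 93) (0, 93)]  |A|=1134.5308
10. canonical 4-gon: [(0, 27.5895) (27.2802, 58.5545) (14.0701, 93) (0, 93)]
11. shoelace: 1134.5308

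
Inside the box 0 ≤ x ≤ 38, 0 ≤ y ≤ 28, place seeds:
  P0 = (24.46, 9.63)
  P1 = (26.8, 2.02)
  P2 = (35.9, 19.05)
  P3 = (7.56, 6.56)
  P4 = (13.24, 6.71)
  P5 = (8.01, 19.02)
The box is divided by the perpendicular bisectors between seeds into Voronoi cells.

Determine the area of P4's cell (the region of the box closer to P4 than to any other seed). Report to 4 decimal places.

Area of P4's cell: 118.7907

1. box [0,38]×[0,28]: [(0, 0) (38, 0) (38, 28) (0, 28)]
2. ⊥bis P4·P0 via (18.85,8.17): [(0, 0) (20.9762, 0) (13.6893, 28) (0, 28)]  |A|=485.3169
3. ⊥bis P4·P1 via (20.02,4.365): [(0, 0) (18.5103, 0) (19.9174, 4.0684) (13.6893, 28) (0, 28)]  |A|=480.3006
4. ⊥bis P4·P2 via (24.57,12.88): [(0, 0) (18.5103, 0) (19.9174, 4.0684) (13.6893, 28) (0, 28)]  |A|=480.3006
5. ⊥bis P4·P3 via (10.4,6.635): [(10.5752, 0) (18.5103, 0) (19.9174, 4.0684) (13.6893, 28) (9.8358, 28)]  |A|=194.5465
6. ⊥bis P4·P5 via (10.625,12.865): [(10.2398, 12.7013) (10.5752, 0) (18.5103, 0) (19.9174, 4.0684) (16.9309, 15.5441)]  |A|=118.7907
7. canonical 5-gon: [(10.2398, 12.7013) (10.5752, 0) (18.5103, 0) (19.9174, 4.0684) (16.9309, 15.5441)]
8. shoelace: 118.7907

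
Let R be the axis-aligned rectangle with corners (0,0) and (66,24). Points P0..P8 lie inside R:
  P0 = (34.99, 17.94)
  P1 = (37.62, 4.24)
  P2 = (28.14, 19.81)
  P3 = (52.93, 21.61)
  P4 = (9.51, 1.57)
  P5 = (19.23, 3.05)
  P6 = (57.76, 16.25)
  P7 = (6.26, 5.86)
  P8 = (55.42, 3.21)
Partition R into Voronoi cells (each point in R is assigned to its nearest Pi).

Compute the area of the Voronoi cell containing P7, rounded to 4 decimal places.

1. box [0,66]×[0,24]: [(0, 0) (66, 0) (66, 24) (0, 24)]
2. ⊥bis P7·P0 via (20.625,11.9): [(0, 0) (25.6286, 0) (15.5374, 24) (0, 24)]  |A|=493.9909
3. ⊥bis P7·P1 via (21.94,5.05): [(0, 0) (21.6791, 0) (22.1113, 8.3652) (15.5374, 24) (0, 24)]  |A|=477.472
4. ⊥bis P7·P2 via (17.2,12.835): [(0, 0) (21.6791, 0) (21.9567, 5.3742) (10.0815, 24) (0, 24)]  |A|=415.6236
5. ⊥bis P7·P3 via (29.595,13.735): [(0, 0) (21.6791, 0) (21.9567, 5.3742) (10.0815, 24) (0, 24)]  |A|=415.6236
6. ⊥bis P7·P4 via (7.885,3.715): [(0, 0) (2.9812, 0) (18.087, 11.4438) (10.0815, 24) (0, 24)]  |A|=297.3951
7. ⊥bis P7·P5 via (12.745,4.455): [(0, 0) (2.9812, 0) (13.5075, 7.9745) (15.23, 15.9249) (10.0815, 24) (0, 24)]  |A|=282.1786
8. ⊥bis P7·P6 via (32.01,11.055): [(0, 0) (2.9812, 0) (13.5075, 7.9745) (15.23, 15.9249) (10.0815, 24) (0, 24)]  |A|=282.1786
9. ⊥bis P7·P8 via (30.84,4.535): [(0, 0) (2.9812, 0) (13.5075, 7.9745) (15.23, 15.9249) (10.0815, 24) (0, 24)]  |A|=282.1786
10. canonical 6-gon: [(0, 0) (2.9812, 0) (13.5075, 7.9745) (15.23, 15.9249) (10.0815, 24) (0, 24)]
11. shoelace: 282.1786

Area of P7's cell: 282.1786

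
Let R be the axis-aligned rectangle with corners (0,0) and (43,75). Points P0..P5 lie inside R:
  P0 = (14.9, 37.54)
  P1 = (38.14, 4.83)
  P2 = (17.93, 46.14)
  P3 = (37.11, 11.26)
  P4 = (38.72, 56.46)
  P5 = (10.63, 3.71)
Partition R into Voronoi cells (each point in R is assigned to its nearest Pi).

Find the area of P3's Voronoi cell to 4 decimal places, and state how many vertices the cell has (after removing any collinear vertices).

1. box [0,43]×[0,75]: [(0, 0) (43, 0) (43, 75) (0, 75)]
2. ⊥bis P3·P0 via (26.005,24.4): [(0, 2.4224) (0, 0) (43, 0) (43, 38.763)]  |A|=885.4858
3. ⊥bis P3·P1 via (37.625,8.045): [(0, 2.4224) (0, 2.018) (43, 8.906) (43, 38.763)]  |A|=650.6202
4. ⊥bis P3·P2 via (27.52,28.7): [(37.7476, 34.324) (0, 2.4224) (0, 2.018) (43, 8.906) (43, 37.2122)]  |A|=646.5476
5. ⊥bis P3·P4 via (37.915,33.86): [(37.2275, 33.8845) (0, 2.4224) (0, 2.018) (43, 8.906) (43, 33.6789)]  |A|=635.9463
6. ⊥bis P3·P5 via (23.87,7.485): [(37.2275, 33.8845) (20.3982, 19.6615) (24.3181, 5.9134) (43, 8.906) (43, 33.6789)]  |A|=457.0225
7. canonical 5-gon: [(37.2275, 33.8845) (20.3982, 19.6615) (24.3181, 5.9134) (43, 8.906) (43, 33.6789)]
8. shoelace: 457.0225

Area of P3's cell: 457.0225 (5 vertices)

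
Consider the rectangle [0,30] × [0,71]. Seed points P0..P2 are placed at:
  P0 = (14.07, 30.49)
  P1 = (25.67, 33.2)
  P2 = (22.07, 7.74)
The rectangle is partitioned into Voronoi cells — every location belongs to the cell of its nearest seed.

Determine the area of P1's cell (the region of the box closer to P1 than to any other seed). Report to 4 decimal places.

Area of P1's cell: 678.3632

1. box [0,30]×[0,71]: [(0, 0) (30, 0) (30, 71) (0, 71)]
2. ⊥bis P1·P0 via (19.87,31.845): [(27.3097, 0) (30, 0) (30, 71) (10.7226, 71)]  |A|=779.8557
3. ⊥bis P1·P2 via (23.87,20.47): [(22.4816, 20.6663) (30, 19.6032) (30, 71) (10.7226, 71)]  |A|=678.3632
4. canonical 4-gon: [(22.4816, 20.6663) (30, 19.6032) (30, 71) (10.7226, 71)]
5. shoelace: 678.3632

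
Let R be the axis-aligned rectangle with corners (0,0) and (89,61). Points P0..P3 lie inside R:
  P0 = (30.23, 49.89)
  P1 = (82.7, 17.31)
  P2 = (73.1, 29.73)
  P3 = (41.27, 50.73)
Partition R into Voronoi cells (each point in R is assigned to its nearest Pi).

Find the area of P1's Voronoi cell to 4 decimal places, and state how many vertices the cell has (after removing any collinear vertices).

1. box [0,89]×[0,61]: [(0, 0) (89, 0) (89, 61) (0, 61)]
2. ⊥bis P1·P0 via (56.465,33.6): [(35.6019, 0) (89, 0) (89, 61) (73.4784, 61)]  |A|=2102.0522
3. ⊥bis P1·P2 via (77.9,23.52): [(47.471, 0) (89, 0) (89, 32.0997)]  |A|=666.5344
4. ⊥bis P1·P3 via (61.985,34.02): [(47.471, 0) (89, 0) (89, 32.0997)]  |A|=666.5344
5. canonical 3-gon: [(47.471, 0) (89, 0) (89, 32.0997)]
6. shoelace: 666.5344

Area of P1's cell: 666.5344 (3 vertices)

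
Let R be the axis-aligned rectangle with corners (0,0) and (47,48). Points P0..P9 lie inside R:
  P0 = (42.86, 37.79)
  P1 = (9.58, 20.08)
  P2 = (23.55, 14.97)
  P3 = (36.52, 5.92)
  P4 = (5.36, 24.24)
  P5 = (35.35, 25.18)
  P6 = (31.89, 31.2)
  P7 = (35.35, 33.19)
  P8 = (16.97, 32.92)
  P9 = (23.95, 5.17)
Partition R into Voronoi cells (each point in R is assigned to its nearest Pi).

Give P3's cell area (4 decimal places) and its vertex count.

Area of P3's cell: 255.9633 (5 vertices)

1. box [0,47]×[0,48]: [(0, 0) (47, 0) (47, 48) (0, 48)]
2. ⊥bis P3·P0 via (39.69,21.855): [(0, 29.7507) (0, 0) (47, 0) (47, 20.4008)]  |A|=1178.5592
3. ⊥bis P3·P1 via (23.05,13): [(28.8389, 24.0136) (16.217, 0) (47, 0) (47, 20.4008)]  |A|=554.8559
4. ⊥bis P3·P2 via (30.035,10.445): [(38.2029, 22.1508) (22.7469, 0) (47, 0) (47, 20.4008)]  |A|=358.3475
5. ⊥bis P3·P4 via (20.94,15.08): [(38.2029, 22.1508) (22.7469, 0) (47, 0) (47, 20.4008)]  |A|=358.3475
6. ⊥bis P3·P5 via (35.935,15.55): [(33.4936, 15.4017) (22.7469, 0) (47, 0) (47, 16.2222)]  |A|=296.3213
7. ⊥bis P3·P6 via (34.205,18.56): [(33.4936, 15.4017) (22.7469, 0) (47, 0) (47, 16.2222)]  |A|=296.3213
8. ⊥bis P3·P7 via (35.935,19.555): [(33.4936, 15.4017) (22.7469, 0) (47, 0) (47, 16.2222)]  |A|=296.3213
9. ⊥bis P3·P8 via (26.745,19.42): [(33.4936, 15.4017) (22.7469, 0) (47, 0) (47, 16.2222)]  |A|=296.3213
10. ⊥bis P3·P9 via (30.235,5.545): [(33.4936, 15.4017) (29.9499, 10.3231) (30.5658, 0) (47, 0) (47, 16.2222)]  |A|=255.9633
11. canonical 5-gon: [(33.4936, 15.4017) (29.9499, 10.3231) (30.5658, 0) (47, 0) (47, 16.2222)]
12. shoelace: 255.9633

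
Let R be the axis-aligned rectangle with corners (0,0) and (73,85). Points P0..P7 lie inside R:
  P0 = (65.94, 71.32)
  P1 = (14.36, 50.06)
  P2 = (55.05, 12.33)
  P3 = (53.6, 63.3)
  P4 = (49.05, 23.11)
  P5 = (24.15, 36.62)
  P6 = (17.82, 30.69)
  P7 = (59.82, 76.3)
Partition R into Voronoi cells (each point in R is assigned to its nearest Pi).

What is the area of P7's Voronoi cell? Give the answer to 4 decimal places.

1. box [0,73]×[0,85]: [(0, 0) (73, 0) (73, 85) (0, 85)]
2. ⊥bis P7·P0 via (62.88,73.81): [(0, 0) (2.8189, 0) (71.9856, 85) (0, 85)]  |A|=3179.1917
3. ⊥bis P7·P1 via (37.09,63.18): [(44.2028, 50.8573) (71.9856, 85) (24.4953, 85)]  |A|=810.7241
4. ⊥bis P7·P2 via (57.435,44.315): [(44.2028, 50.8573) (71.9856, 85) (24.4953, 85)]  |A|=810.7241
5. ⊥bis P7·P3 via (56.71,69.8): [(58.8023, 68.7989) (71.9856, 85) (24.9415, 85)]  |A|=381.083
6. ⊥bis P7·P4 via (54.435,49.705): [(58.8023, 68.7989) (71.9856, 85) (24.9415, 85)]  |A|=381.083
7. ⊥bis P7·P5 via (41.985,56.46): [(58.8023, 68.7989) (71.9856, 85) (24.9415, 85)]  |A|=381.083
8. ⊥bis P7·P6 via (38.82,53.495): [(58.8023, 68.7989) (71.9856, 85) (24.9415, 85)]  |A|=381.083
9. canonical 3-gon: [(58.8023, 68.7989) (71.9856, 85) (24.9415, 85)]
10. shoelace: 381.083

Area of P7's cell: 381.0830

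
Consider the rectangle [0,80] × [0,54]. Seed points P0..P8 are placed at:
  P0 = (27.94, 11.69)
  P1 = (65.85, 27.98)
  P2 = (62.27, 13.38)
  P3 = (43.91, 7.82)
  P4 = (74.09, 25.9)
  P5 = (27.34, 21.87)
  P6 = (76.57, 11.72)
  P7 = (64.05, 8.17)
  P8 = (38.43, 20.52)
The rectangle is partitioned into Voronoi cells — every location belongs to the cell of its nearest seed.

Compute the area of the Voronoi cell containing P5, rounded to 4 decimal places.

1. box [0,80]×[0,54]: [(0, 0) (80, 0) (80, 54) (0, 54)]
2. ⊥bis P5·P0 via (27.64,16.78): [(0, 15.1509) (80, 19.8661) (80, 54) (0, 54)]  |A|=2919.321
3. ⊥bis P5·P1 via (46.595,24.925): [(0, 15.1509) (47.6997, 17.9623) (41.982, 54) (0, 54)]  |A|=1683.0113
4. ⊥bis P5·P2 via (44.805,17.625): [(0, 15.1509) (44.8461, 17.7941) (46.5888, 24.964) (41.982, 54) (0, 54)]  |A|=1672.9278
5. ⊥bis P5·P3 via (35.625,14.845): [(0, 15.1509) (37.7721, 17.3772) (46.2131, 27.3322) (41.982, 54) (0, 54)]  |A|=1636.0662
6. ⊥bis P5·P4 via (50.715,23.885): [(0, 15.1509) (37.7721, 17.3772) (46.2131, 27.3322) (41.982, 54) (0, 54)]  |A|=1636.0662
7. ⊥bis P5·P6 via (51.955,16.795): [(0, 15.1509) (37.7721, 17.3772) (46.2131, 27.3322) (41.982, 54) (0, 54)]  |A|=1636.0662
8. ⊥bis P5·P7 via (45.695,15.02): [(0, 15.1509) (37.7721, 17.3772) (46.2131, 27.3322) (41.982, 54) (0, 54)]  |A|=1636.0662
9. ⊥bis P5·P8 via (32.885,21.195): [(0, 15.1509) (32.3816, 17.0595) (36.8784, 54) (0, 54)]  |A|=1310.151
10. canonical 4-gon: [(0, 15.1509) (32.3816, 17.0595) (36.8784, 54) (0, 54)]
11. shoelace: 1310.151

Area of P5's cell: 1310.1510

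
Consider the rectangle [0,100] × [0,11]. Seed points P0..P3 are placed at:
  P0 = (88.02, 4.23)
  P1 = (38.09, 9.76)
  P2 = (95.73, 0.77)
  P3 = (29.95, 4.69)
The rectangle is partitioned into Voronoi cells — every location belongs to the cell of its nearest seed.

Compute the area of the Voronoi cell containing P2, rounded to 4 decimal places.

Area of P2's cell: 74.5657

1. box [0,100]×[0,11]: [(0, 0) (100, 0) (100, 11) (0, 11)]
2. ⊥bis P2·P0 via (91.875,2.5): [(90.7531, 0) (100, 0) (100, 11) (95.6895, 11)]  |A|=74.5657
3. ⊥bis P2·P1 via (66.91,5.265): [(90.7531, 0) (100, 0) (100, 11) (95.6895, 11)]  |A|=74.5657
4. ⊥bis P2·P3 via (62.84,2.73): [(90.7531, 0) (100, 0) (100, 11) (95.6895, 11)]  |A|=74.5657
5. canonical 4-gon: [(90.7531, 0) (100, 0) (100, 11) (95.6895, 11)]
6. shoelace: 74.5657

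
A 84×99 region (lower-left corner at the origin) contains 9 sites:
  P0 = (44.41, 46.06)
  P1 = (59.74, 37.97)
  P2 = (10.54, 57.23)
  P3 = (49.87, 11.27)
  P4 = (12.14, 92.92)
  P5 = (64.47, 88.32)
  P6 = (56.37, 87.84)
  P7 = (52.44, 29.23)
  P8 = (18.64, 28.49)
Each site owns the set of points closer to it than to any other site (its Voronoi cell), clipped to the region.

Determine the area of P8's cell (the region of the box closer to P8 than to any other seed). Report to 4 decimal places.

1. box [0,84]×[0,99]: [(0, 0) (84, 0) (84, 99) (0, 99)]
2. ⊥bis P8·P0 via (31.525,37.275): [(0, 83.5129) (0, 0) (56.9391, 0)]  |A|=2377.5743
3. ⊥bis P8·P1 via (39.19,33.23): [(41.6989, 22.3529) (0, 83.5129) (0, 0) (46.8547, 0)]  |A|=2264.8664
4. ⊥bis P8·P2 via (14.59,42.86): [(41.6989, 22.3529) (25.6013, 45.9634) (0, 38.748) (0, 0) (46.8547, 0)]  |A|=1691.848
5. ⊥bis P8·P3 via (34.255,19.88): [(38.3372, 27.2835) (25.6013, 45.9634) (0, 38.748) (0, 0) (23.2933, 0)]  |A|=1345.5685
6. ⊥bis P8·P4 via (15.39,60.705): [(38.3372, 27.2835) (25.6013, 45.9634) (0, 38.748) (0, 0) (23.2933, 0)]  |A|=1345.5685
7. ⊥bis P8·P5 via (41.555,58.405): [(38.3372, 27.2835) (25.6013, 45.9634) (0, 38.748) (0, 0) (23.2933, 0)]  |A|=1345.5685
8. ⊥bis P8·P6 via (37.505,58.165): [(38.3372, 27.2835) (25.6013, 45.9634) (0, 38.748) (0, 0) (23.2933, 0)]  |A|=1345.5685
9. ⊥bis P8·P7 via (35.54,28.86): [(35.68, 22.4644) (35.4829, 31.47) (25.6013, 45.9634) (0, 38.748) (0, 0) (23.2933, 0)]  |A|=1333.1286
10. canonical 6-gon: [(35.68, 22.4644) (35.4829, 31.47) (25.6013, 45.9634) (0, 38.748) (0, 0) (23.2933, 0)]
11. shoelace: 1333.1286

Area of P8's cell: 1333.1286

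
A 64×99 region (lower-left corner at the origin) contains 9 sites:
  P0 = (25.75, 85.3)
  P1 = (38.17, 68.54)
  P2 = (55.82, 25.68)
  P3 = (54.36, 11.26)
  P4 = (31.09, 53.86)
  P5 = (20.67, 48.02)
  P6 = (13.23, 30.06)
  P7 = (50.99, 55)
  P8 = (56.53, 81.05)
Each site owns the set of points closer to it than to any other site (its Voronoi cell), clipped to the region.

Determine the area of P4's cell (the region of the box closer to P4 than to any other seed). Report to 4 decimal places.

1. box [0,64]×[0,99]: [(0, 0) (64, 0) (64, 99) (0, 99)]
2. ⊥bis P4·P0 via (28.42,69.58): [(0, 64.7529) (0, 0) (64, 0) (64, 75.6232)]  |A|=4492.0354
3. ⊥bis P4·P1 via (34.63,61.2): [(20.1625, 68.1775) (0, 64.7529) (0, 0) (64, 0) (64, 47.0352)]  |A|=3865.423
4. ⊥bis P4·P2 via (43.455,39.77): [(56.0841, 50.8529) (20.1625, 68.1775) (0, 64.7529) (0, 1.6351)]  |A|=2006.1148
5. ⊥bis P4·P3 via (42.725,32.56): [(22.8976, 21.7294) (56.0841, 50.8529) (20.1625, 68.1775) (0, 64.7529) (0, 9.2217)]  |A|=1919.2567
6. ⊥bis P4·P5 via (25.88,50.94): [(35.8707, 33.1142) (56.0841, 50.8529) (20.1625, 68.1775) (16.5618, 67.5659)]  |A|=561.6256
7. ⊥bis P4·P6 via (22.16,41.96): [(35.8707, 33.1142) (56.0841, 50.8529) (20.1625, 68.1775) (16.5618, 67.5659)]  |A|=561.6256
8. ⊥bis P4·P7 via (41.04,54.43): [(35.8707, 33.1142) (41.9552, 38.4538) (40.8233, 58.213) (20.1625, 68.1775) (16.5618, 67.5659)]  |A|=415.0204
9. ⊥bis P4·P8 via (43.81,67.455): [(35.8707, 33.1142) (41.9552, 38.4538) (40.8233, 58.213) (20.1625, 68.1775) (16.5618, 67.5659)]  |A|=415.0204
10. canonical 5-gon: [(35.8707, 33.1142) (41.9552, 38.4538) (40.8233, 58.213) (20.1625, 68.1775) (16.5618, 67.5659)]
11. shoelace: 415.0204

Area of P4's cell: 415.0204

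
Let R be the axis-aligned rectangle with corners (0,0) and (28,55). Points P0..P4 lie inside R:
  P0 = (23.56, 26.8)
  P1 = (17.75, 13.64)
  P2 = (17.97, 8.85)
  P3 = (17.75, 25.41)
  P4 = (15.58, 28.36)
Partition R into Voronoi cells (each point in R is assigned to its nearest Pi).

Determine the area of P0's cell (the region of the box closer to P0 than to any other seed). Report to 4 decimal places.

1. box [0,28]×[0,55]: [(0, 0) (28, 0) (28, 55) (0, 55)]
2. ⊥bis P0·P1 via (20.655,20.22): [(0, 29.339) (28, 16.9773) (28, 55) (0, 55)]  |A|=891.5729
3. ⊥bis P0·P2 via (20.765,17.825): [(0, 29.339) (28, 16.9773) (28, 55) (0, 55)]  |A|=891.5729
4. ⊥bis P0·P3 via (20.655,26.105): [(22.2292, 19.525) (28, 16.9773) (28, 55) (13.7421, 55)]  |A|=362.6103
5. ⊥bis P0·P4 via (19.57,27.58): [(19.8992, 29.2641) (22.2292, 19.525) (28, 16.9773) (28, 55) (24.9303, 55)]  |A|=218.6407
6. canonical 5-gon: [(19.8992, 29.2641) (22.2292, 19.525) (28, 16.9773) (28, 55) (24.9303, 55)]
7. shoelace: 218.6407

Area of P0's cell: 218.6407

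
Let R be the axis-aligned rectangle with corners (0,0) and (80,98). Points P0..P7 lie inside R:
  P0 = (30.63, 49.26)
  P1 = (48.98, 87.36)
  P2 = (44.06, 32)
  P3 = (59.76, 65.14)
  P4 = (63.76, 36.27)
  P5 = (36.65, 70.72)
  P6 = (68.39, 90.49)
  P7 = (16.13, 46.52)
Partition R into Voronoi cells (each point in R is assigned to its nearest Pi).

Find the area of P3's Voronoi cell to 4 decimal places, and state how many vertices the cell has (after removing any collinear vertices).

1. box [0,80]×[0,98]: [(0, 0) (80, 0) (80, 98) (0, 98)]
2. ⊥bis P3·P0 via (45.195,57.2): [(76.3771, 0) (80, 0) (80, 98) (22.9532, 98)]  |A|=2972.8135
3. ⊥bis P3·P1 via (54.37,76.25): [(38.9012, 68.7453) (76.3771, 0) (80, 0) (80, 88.6844)]  |A|=1946.9392
4. ⊥bis P3·P2 via (51.91,48.57): [(38.9012, 68.7453) (49.1996, 49.8541) (80, 35.2624) (80, 88.6844)]  |A|=1313.5836
5. ⊥bis P3·P4 via (61.76,50.705): [(38.9012, 68.7453) (49.1996, 49.8541) (50.652, 49.166) (80, 53.2322) (80, 88.6844)]  |A|=1049.8955
6. ⊥bis P3·P5 via (48.205,67.93): [(49.6624, 73.9661) (45.4855, 56.6671) (49.1996, 49.8541) (50.652, 49.166) (80, 53.2322) (80, 88.6844)]  |A|=967.7188
7. ⊥bis P3·P6 via (64.075,77.815): [(60.2675, 79.1112) (49.6624, 73.9661) (45.4855, 56.6671) (49.1996, 49.8541) (50.652, 49.166) (80, 53.2322) (80, 72.3936)]  |A|=806.9905
8. ⊥bis P3·P7 via (37.945,55.83): [(60.2675, 79.1112) (49.6624, 73.9661) (45.4855, 56.6671) (49.1996, 49.8541) (50.652, 49.166) (80, 53.2322) (80, 72.3936)]  |A|=806.9905
9. canonical 7-gon: [(60.2675, 79.1112) (49.6624, 73.9661) (45.4855, 56.6671) (49.1996, 49.8541) (50.652, 49.166) (80, 53.2322) (80, 72.3936)]
10. shoelace: 806.9905

Area of P3's cell: 806.9905 (7 vertices)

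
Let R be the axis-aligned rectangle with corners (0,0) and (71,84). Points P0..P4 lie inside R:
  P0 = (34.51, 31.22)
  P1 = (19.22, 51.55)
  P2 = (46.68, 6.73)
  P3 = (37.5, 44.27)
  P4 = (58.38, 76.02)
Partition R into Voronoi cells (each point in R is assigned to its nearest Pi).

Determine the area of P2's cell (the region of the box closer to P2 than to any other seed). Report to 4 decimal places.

1. box [0,71]×[0,84]: [(0, 0) (71, 0) (71, 84) (0, 84)]
2. ⊥bis P2·P0 via (40.595,18.975): [(2.4111, 0) (71, 0) (71, 34.0844)]  |A|=1168.9048
3. ⊥bis P2·P1 via (32.95,29.14): [(2.4111, 0) (71, 0) (71, 34.0844)]  |A|=1168.9048
4. ⊥bis P2·P3 via (42.09,25.5): [(64.9985, 31.102) (2.4111, 0) (71, 0) (71, 32.5696)]  |A|=1164.3594
5. ⊥bis P2·P4 via (52.53,41.375): [(64.9985, 31.102) (2.4111, 0) (71, 0) (71, 32.5696)]  |A|=1164.3594
6. canonical 4-gon: [(64.9985, 31.102) (2.4111, 0) (71, 0) (71, 32.5696)]
7. shoelace: 1164.3594

Area of P2's cell: 1164.3594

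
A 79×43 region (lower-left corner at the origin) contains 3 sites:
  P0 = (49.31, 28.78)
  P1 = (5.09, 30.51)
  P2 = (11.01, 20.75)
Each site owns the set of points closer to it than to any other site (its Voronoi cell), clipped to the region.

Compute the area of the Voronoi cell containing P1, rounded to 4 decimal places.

Area of P1's cell: 383.2295

1. box [0,79]×[0,43]: [(0, 0) (79, 0) (79, 43) (0, 43)]
2. ⊥bis P1·P0 via (27.2,29.645): [(0, 0) (26.0402, 0) (27.7225, 43) (0, 43)]  |A|=1155.8979
3. ⊥bis P1·P2 via (8.05,25.63): [(0, 20.7472) (27.5046, 37.4303) (27.7225, 43) (0, 43)]  |A|=383.2295
4. canonical 4-gon: [(0, 20.7472) (27.5046, 37.4303) (27.7225, 43) (0, 43)]
5. shoelace: 383.2295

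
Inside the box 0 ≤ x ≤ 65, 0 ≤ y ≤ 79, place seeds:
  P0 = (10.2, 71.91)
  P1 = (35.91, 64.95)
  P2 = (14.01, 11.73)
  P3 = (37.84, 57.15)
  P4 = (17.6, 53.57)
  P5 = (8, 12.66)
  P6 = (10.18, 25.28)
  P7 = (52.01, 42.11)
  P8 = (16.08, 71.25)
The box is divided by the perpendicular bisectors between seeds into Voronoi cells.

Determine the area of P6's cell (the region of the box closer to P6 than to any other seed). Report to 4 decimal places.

1. box [0,65]×[0,79]: [(0, 0) (65, 0) (65, 79) (0, 79)]
2. ⊥bis P6·P0 via (10.19,48.595): [(0, 48.5994) (0, 0) (65, 0) (65, 48.5715)]  |A|=3158.053
3. ⊥bis P6·P1 via (23.045,45.115): [(17.6846, 48.5918) (0, 48.5994) (0, 0) (65, 0) (65, 17.9029)]  |A|=2432.5052
4. ⊥bis P6·P2 via (12.095,18.505): [(48.2957, 28.7374) (17.6846, 48.5918) (0, 48.5994) (0, 15.0863)]  |A|=984.7116
5. ⊥bis P6·P3 via (24.01,41.215): [(40.8211, 26.6246) (15.5094, 48.5927) (0, 48.5994) (0, 15.0863)]  |A|=854.2922
6. ⊥bis P6·P4 via (13.89,39.425): [(40.8211, 26.6246) (31.3485, 34.8459) (0, 43.0681) (0, 15.0863)]  |A|=661.0448
7. ⊥bis P6·P5 via (9.09,18.97): [(11.9762, 18.4714) (40.8211, 26.6246) (31.3485, 34.8459) (0, 43.0681) (0, 20.5402)]  |A|=628.3859
8. ⊥bis P6·P7 via (31.095,33.695): [(11.9762, 18.4714) (34.6424, 24.8782) (30.5474, 35.056) (0, 43.0681) (0, 20.5402)]  |A|=591.0691
9. ⊥bis P6·P8 via (13.13,48.265): [(11.9762, 18.4714) (34.6424, 24.8782) (30.5474, 35.056) (0, 43.0681) (0, 20.5402)]  |A|=591.0691
10. canonical 5-gon: [(11.9762, 18.4714) (34.6424, 24.8782) (30.5474, 35.056) (0, 43.0681) (0, 20.5402)]
11. shoelace: 591.0691

Area of P6's cell: 591.0691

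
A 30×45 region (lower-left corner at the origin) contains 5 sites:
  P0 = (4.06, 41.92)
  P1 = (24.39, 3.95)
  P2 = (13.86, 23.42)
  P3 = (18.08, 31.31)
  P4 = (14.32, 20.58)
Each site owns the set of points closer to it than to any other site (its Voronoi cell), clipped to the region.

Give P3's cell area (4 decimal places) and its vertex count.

1. box [0,30]×[0,45]: [(0, 0) (30, 0) (30, 45) (0, 45)]
2. ⊥bis P3·P0 via (11.07,36.615): [(0, 21.9872) (0, 0) (30, 0) (30, 45) (17.4156, 45)]  |A|=1149.6092
3. ⊥bis P3·P1 via (21.235,17.63): [(0, 21.9872) (0, 12.7326) (30, 19.6515) (30, 45) (17.4156, 45)]  |A|=663.8482
4. ⊥bis P3·P2 via (15.97,27.365): [(7.4987, 31.8959) (30, 19.861) (30, 45) (17.4156, 45)]  |A|=365.2839
5. ⊥bis P3·P4 via (16.2,25.945): [(7.4987, 31.8959) (23.2322, 23.4808) (30, 21.1092) (30, 45) (17.4156, 45)]  |A|=361.06
6. canonical 5-gon: [(7.4987, 31.8959) (23.2322, 23.4808) (30, 21.1092) (30, 45) (17.4156, 45)]
7. shoelace: 361.06

Area of P3's cell: 361.0600 (5 vertices)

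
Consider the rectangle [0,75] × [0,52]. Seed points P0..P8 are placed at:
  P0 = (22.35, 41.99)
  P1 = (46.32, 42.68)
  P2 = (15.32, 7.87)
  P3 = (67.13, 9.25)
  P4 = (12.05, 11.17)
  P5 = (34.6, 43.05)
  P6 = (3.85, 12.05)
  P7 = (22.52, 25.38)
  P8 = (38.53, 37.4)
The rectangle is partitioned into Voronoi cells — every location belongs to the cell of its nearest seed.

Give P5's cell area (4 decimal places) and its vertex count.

Area of P5's cell: 161.2533 (4 vertices)

1. box [0,75]×[0,52]: [(0, 0) (75, 0) (75, 52) (0, 52)]
2. ⊥bis P5·P0 via (28.475,42.52): [(32.1543, 0) (75, 0) (75, 52) (27.6547, 52)]  |A|=2344.9667
3. ⊥bis P5·P1 via (40.46,42.865): [(32.1543, 0) (39.1068, 0) (40.7484, 52) (27.6547, 52)]  |A|=521.2005
4. ⊥bis P5·P2 via (24.96,25.46): [(30.1997, 22.5884) (39.6563, 17.4059) (40.7484, 52) (27.6547, 52)]  |A|=358.9539
5. ⊥bis P5·P3 via (50.865,26.15): [(30.1997, 22.5884) (39.6563, 17.4059) (40.7484, 52) (27.6547, 52)]  |A|=358.9539
6. ⊥bis P5·P4 via (23.325,27.11): [(30.1997, 22.5884) (39.6563, 17.4059) (40.7484, 52) (27.6547, 52)]  |A|=358.9539
7. ⊥bis P5·P6 via (19.225,27.55): [(30.1997, 22.5884) (39.6563, 17.4059) (40.7484, 52) (27.6547, 52)]  |A|=358.9539
8. ⊥bis P5·P7 via (28.56,34.215): [(29.2335, 33.7546) (39.9413, 26.4342) (40.7484, 52) (27.6547, 52)]  |A|=259.2807
9. ⊥bis P5·P8 via (36.565,40.225): [(29.1216, 35.0476) (40.4622, 42.9358) (40.7484, 52) (27.6547, 52)]  |A|=161.2533
10. canonical 4-gon: [(29.1216, 35.0476) (40.4622, 42.9358) (40.7484, 52) (27.6547, 52)]
11. shoelace: 161.2533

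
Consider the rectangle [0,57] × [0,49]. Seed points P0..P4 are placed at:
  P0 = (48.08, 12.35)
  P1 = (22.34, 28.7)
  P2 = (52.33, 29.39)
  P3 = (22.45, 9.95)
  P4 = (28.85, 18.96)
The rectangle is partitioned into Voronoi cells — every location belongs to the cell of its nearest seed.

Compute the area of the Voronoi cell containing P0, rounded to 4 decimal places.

Area of P0's cell: 417.9882

1. box [0,57]×[0,49]: [(0, 0) (57, 0) (57, 49) (0, 49)]
2. ⊥bis P0·P1 via (35.21,20.525): [(22.1726, 0) (57, 0) (57, 49) (53.2973, 49)]  |A|=943.9893
3. ⊥bis P0·P2 via (50.205,20.87): [(37.4499, 24.0513) (22.1726, 0) (57, 0) (57, 19.1752)]  |A|=606.2614
4. ⊥bis P0·P3 via (35.265,11.15): [(37.4499, 24.0513) (34.4928, 19.396) (36.3091, 0) (57, 0) (57, 19.1752)]  |A|=469.1655
5. ⊥bis P0·P4 via (38.465,15.655): [(41.043, 23.1551) (35.6186, 7.3741) (36.3091, 0) (57, 0) (57, 19.1752)]  |A|=417.9882
6. canonical 5-gon: [(41.043, 23.1551) (35.6186, 7.3741) (36.3091, 0) (57, 0) (57, 19.1752)]
7. shoelace: 417.9882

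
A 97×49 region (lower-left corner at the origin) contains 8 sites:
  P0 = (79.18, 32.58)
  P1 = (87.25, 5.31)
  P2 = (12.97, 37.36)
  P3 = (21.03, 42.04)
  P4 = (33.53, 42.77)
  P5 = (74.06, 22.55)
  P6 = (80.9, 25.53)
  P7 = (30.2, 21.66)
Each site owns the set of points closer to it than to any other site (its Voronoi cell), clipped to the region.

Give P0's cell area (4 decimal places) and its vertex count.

1. box [0,97]×[0,49]: [(0, 0) (97, 0) (97, 49) (0, 49)]
2. ⊥bis P0·P1 via (83.215,18.945): [(0, 0) (19.1964, 0) (97, 23.0244) (97, 49) (0, 49)]  |A|=3857.3097
3. ⊥bis P0·P2 via (46.075,34.97): [(44.082, 7.3644) (97, 23.0244) (97, 49) (47.0879, 49)]  |A|=1726.3488
4. ⊥bis P0·P3 via (50.105,37.31): [(45.2916, 7.7223) (97, 23.0244) (97, 49) (52.0068, 49)]  |A|=1600.1864
5. ⊥bis P0·P4 via (56.355,37.675): [(49.9786, 9.1094) (97, 23.0244) (97, 49) (58.883, 49)]  |A|=1370.9616
6. ⊥bis P0·P5 via (76.62,27.565): [(56.402, 37.8856) (89.7297, 20.8729) (97, 23.0244) (97, 49) (58.883, 49)]  |A|=836.7976
7. ⊥bis P0·P6 via (80.04,29.055): [(56.402, 37.8856) (75.751, 28.0086) (97, 33.1928) (97, 49) (58.883, 49)]  |A|=687.7869
8. ⊥bis P0·P7 via (54.69,27.12): [(56.402, 37.8856) (75.751, 28.0086) (97, 33.1928) (97, 49) (58.883, 49)]  |A|=687.7869
9. canonical 5-gon: [(56.402, 37.8856) (75.751, 28.0086) (97, 33.1928) (97, 49) (58.883, 49)]
10. shoelace: 687.7869

Area of P0's cell: 687.7869 (5 vertices)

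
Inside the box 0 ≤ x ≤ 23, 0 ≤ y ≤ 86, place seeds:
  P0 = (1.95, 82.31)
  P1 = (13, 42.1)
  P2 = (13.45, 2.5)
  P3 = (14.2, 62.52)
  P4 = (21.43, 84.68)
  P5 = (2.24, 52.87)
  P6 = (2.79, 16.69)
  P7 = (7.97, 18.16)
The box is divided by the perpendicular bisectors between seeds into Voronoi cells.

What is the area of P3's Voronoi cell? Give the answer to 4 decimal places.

Area of P3's cell: 365.7290

1. box [0,23]×[0,86]: [(0, 0) (23, 0) (23, 86) (0, 86)]
2. ⊥bis P3·P0 via (8.075,72.415): [(0, 67.4166) (0, 0) (23, 0) (23, 81.6536)]  |A|=1714.3067
3. ⊥bis P3·P1 via (13.6,52.31): [(0, 67.4166) (0, 53.1092) (23, 51.7576) (23, 81.6536)]  |A|=508.3383
4. ⊥bis P3·P2 via (13.825,32.51): [(0, 67.4166) (0, 53.1092) (23, 51.7576) (23, 81.6536)]  |A|=508.3383
5. ⊥bis P3·P4 via (17.815,73.6): [(12.6904, 75.272) (0, 67.4166) (0, 53.1092) (23, 51.7576) (23, 71.9083)]  |A|=458.1037
6. ⊥bis P3·P5 via (8.22,57.695): [(12.6904, 75.272) (0.2508, 67.5718) (12.5134, 52.3739) (23, 51.7576) (23, 71.9083)]  |A|=365.729
7. ⊥bis P3·P6 via (8.495,39.605): [(12.6904, 75.272) (0.2508, 67.5718) (12.5134, 52.3739) (23, 51.7576) (23, 71.9083)]  |A|=365.729
8. ⊥bis P3·P7 via (11.085,40.34): [(12.6904, 75.272) (0.2508, 67.5718) (12.5134, 52.3739) (23, 51.7576) (23, 71.9083)]  |A|=365.729
9. canonical 5-gon: [(12.6904, 75.272) (0.2508, 67.5718) (12.5134, 52.3739) (23, 51.7576) (23, 71.9083)]
10. shoelace: 365.729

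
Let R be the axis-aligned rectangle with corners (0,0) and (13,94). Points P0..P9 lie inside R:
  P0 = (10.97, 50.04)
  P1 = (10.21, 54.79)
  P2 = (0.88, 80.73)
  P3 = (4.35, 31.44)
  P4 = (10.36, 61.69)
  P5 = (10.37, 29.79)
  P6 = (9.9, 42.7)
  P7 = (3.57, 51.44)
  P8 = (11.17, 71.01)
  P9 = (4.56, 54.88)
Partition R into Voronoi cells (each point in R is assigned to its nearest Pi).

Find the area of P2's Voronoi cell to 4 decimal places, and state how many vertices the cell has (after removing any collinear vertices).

Area of P2's cell: 229.1529 (4 vertices)

1. box [0,13]×[0,94]: [(0, 0) (13, 0) (13, 94) (0, 94)]
2. ⊥bis P2·P0 via (5.925,65.385): [(0, 63.437) (13, 67.7111) (13, 94) (0, 94)]  |A|=369.5374
3. ⊥bis P2·P1 via (5.545,67.76): [(0, 65.7656) (13, 70.4414) (13, 94) (0, 94)]  |A|=336.6546
4. ⊥bis P2·P3 via (2.615,56.085): [(0, 65.7656) (13, 70.4414) (13, 94) (0, 94)]  |A|=336.6546
5. ⊥bis P2·P4 via (5.62,71.21): [(0, 68.4118) (13, 74.8845) (13, 94) (0, 94)]  |A|=290.574
6. ⊥bis P2·P5 via (5.625,55.26): [(0, 68.4118) (13, 74.8845) (13, 94) (0, 94)]  |A|=290.574
7. ⊥bis P2·P6 via (5.39,61.715): [(0, 68.4118) (13, 74.8845) (13, 94) (0, 94)]  |A|=290.574
8. ⊥bis P2·P7 via (2.225,66.085): [(0, 68.4118) (13, 74.8845) (13, 94) (0, 94)]  |A|=290.574
9. ⊥bis P2·P8 via (6.025,75.87): [(0, 69.4917) (13, 83.254) (13, 94) (0, 94)]  |A|=229.1529
10. ⊥bis P2·P9 via (2.72,67.805): [(0, 69.4917) (13, 83.254) (13, 94) (0, 94)]  |A|=229.1529
11. canonical 4-gon: [(0, 69.4917) (13, 83.254) (13, 94) (0, 94)]
12. shoelace: 229.1529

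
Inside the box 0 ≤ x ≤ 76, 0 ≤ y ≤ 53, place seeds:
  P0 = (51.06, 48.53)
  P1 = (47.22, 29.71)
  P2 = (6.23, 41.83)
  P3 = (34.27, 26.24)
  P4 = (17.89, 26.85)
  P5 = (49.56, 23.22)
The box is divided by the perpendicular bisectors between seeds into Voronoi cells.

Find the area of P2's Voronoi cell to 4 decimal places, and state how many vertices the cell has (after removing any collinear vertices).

Area of P2's cell: 478.6800 (5 vertices)

1. box [0,76]×[0,53]: [(0, 0) (76, 0) (76, 53) (0, 53)]
2. ⊥bis P2·P0 via (28.645,45.18): [(0, 0) (35.3973, 0) (27.4763, 53) (0, 53)]  |A|=1666.1499
3. ⊥bis P2·P1 via (26.725,35.77): [(0, 0) (16.1485, 0) (28.9345, 43.2427) (27.4763, 53) (0, 53)]  |A|=1249.9639
4. ⊥bis P2·P3 via (20.25,34.035): [(0, 0) (1.3268, 0) (28.1792, 48.2964) (27.4763, 53) (0, 53)]  |A|=843.4086
5. ⊥bis P2·P4 via (12.06,34.34): [(0, 24.9528) (26.7975, 45.8112) (28.1792, 48.2964) (27.4763, 53) (0, 53)]  |A|=478.68
6. ⊥bis P2·P5 via (27.895,32.525): [(0, 24.9528) (26.7975, 45.8112) (28.1792, 48.2964) (27.4763, 53) (0, 53)]  |A|=478.68
7. canonical 5-gon: [(0, 24.9528) (26.7975, 45.8112) (28.1792, 48.2964) (27.4763, 53) (0, 53)]
8. shoelace: 478.68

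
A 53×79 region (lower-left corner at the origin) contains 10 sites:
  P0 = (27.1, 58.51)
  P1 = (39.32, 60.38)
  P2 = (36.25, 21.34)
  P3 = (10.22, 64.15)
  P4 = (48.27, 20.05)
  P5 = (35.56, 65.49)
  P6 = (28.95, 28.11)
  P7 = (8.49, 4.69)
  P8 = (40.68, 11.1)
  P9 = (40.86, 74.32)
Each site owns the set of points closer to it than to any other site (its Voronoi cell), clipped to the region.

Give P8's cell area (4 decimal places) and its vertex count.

1. box [0,53]×[0,79]: [(0, 0) (53, 0) (53, 79) (0, 79)]
2. ⊥bis P8·P0 via (33.89,34.805): [(0, 25.0976) (0, 0) (53, 0) (53, 40.2788)]  |A|=1732.476
3. ⊥bis P8·P1 via (40,35.74): [(36.8508, 35.6531) (0, 25.0976) (0, 0) (53, 0) (53, 36.0988)]  |A|=1698.7238
4. ⊥bis P8·P2 via (38.465,16.22): [(0.9723, 0) (53, 0) (53, 22.5081)]  |A|=585.5225
5. ⊥bis P8·P3 via (25.45,37.625): [(0.9723, 0) (53, 0) (53, 22.5081)]  |A|=585.5225
6. ⊥bis P8·P4 via (44.475,15.575): [(41.9411, 17.7238) (0.9723, 0) (53, 0) (53, 8.3454)]  |A|=507.2109
7. ⊥bis P8·P5 via (38.12,38.295): [(41.9411, 17.7238) (0.9723, 0) (53, 0) (53, 8.3454)]  |A|=507.2109
8. ⊥bis P8·P6 via (34.815,19.605): [(41.9411, 17.7238) (15.4979, 6.284) (6.3852, 0) (53, 0) (53, 8.3454)]  |A|=490.2032
9. ⊥bis P8·P7 via (24.585,7.895): [(41.9411, 17.7238) (24.1596, 10.0312) (26.1571, 0) (53, 0) (53, 8.3454)]  |A|=380.8931
10. ⊥bis P8·P9 via (40.77,42.71): [(41.9411, 17.7238) (24.1596, 10.0312) (26.1571, 0) (53, 0) (53, 8.3454)]  |A|=380.8931
11. canonical 5-gon: [(41.9411, 17.7238) (24.1596, 10.0312) (26.1571, 0) (53, 0) (53, 8.3454)]
12. shoelace: 380.8931

Area of P8's cell: 380.8931 (5 vertices)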